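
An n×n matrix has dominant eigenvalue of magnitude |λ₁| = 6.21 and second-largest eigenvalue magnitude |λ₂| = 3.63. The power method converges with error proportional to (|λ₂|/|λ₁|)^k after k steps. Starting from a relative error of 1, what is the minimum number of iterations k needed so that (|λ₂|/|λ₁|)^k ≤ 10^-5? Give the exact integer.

|λ₂/λ₁| = 3.63/6.21 = 0.58454
Need k ≥ ln(10^-5) / ln(0.58454) = -11.5129 / -0.5369 ≈ 21.442
Smallest integer k satisfying the bound: 22

22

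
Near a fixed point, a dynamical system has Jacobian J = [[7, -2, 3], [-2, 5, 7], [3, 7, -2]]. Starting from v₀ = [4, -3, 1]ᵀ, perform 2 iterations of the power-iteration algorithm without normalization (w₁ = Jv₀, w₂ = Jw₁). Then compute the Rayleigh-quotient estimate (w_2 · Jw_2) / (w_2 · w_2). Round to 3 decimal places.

7.767

w1 = Jv₀ = (7·4 + (-2)·(-3) + 3·1; (-2)·4 + 5·(-3) + 7·1; 3·4 + 7·(-3) + (-2)·1) = (37, -16, -11)
w2 = Jw1 = (7·37 + (-2)·(-16) + 3·(-11); (-2)·37 + 5·(-16) + 7·(-11); 3·37 + 7·(-16) + (-2)·(-11)) = (258, -231, 21)
Jw2 = (2331, -1524, -885)
w2·Jw2 = 258·2331 + (-231)·(-1524) + 21·(-885) = 934857; w2·w2 = 258·258 + (-231)·(-231) + 21·21 = 120366
λ ≈ 934857/120366 = 7.767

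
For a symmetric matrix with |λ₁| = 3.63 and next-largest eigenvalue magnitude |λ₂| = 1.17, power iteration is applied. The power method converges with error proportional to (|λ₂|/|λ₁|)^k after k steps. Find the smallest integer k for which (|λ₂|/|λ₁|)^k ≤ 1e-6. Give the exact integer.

13

|λ₂/λ₁| = 1.17/3.63 = 0.32231
Need k ≥ ln(1e-6) / ln(0.32231) = -13.8155 / -1.1322 ≈ 12.202
Smallest integer k satisfying the bound: 13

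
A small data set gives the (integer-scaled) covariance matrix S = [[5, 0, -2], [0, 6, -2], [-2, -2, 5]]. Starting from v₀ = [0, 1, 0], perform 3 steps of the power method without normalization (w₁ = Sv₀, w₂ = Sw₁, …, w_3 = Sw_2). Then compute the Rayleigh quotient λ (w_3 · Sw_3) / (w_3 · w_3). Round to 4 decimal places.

w1 = Sv₀ = (5·0 + 0·1 + (-2)·0; 0·0 + 6·1 + (-2)·0; (-2)·0 + (-2)·1 + 5·0) = (0, 6, -2)
w2 = Sw1 = (5·0 + 0·6 + (-2)·(-2); 0·0 + 6·6 + (-2)·(-2); (-2)·0 + (-2)·6 + 5·(-2)) = (4, 40, -22)
w3 = Sw2 = (64, 284, -198)
Sw3 = (716, 2100, -1686)
w3·Sw3 = 64·716 + 284·2100 + (-198)·(-1686) = 976052; w3·w3 = 64·64 + 284·284 + (-198)·(-198) = 123956
λ ≈ 976052/123956 = 7.8742

λ ≈ 7.8742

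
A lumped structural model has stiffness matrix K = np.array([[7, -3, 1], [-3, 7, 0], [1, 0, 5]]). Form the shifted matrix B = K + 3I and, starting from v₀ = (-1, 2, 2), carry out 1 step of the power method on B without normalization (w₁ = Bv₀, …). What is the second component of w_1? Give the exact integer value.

B = K + 3I has rows (10, -3, 1); (-3, 10, 0); (1, 0, 8)
w1 = Bv₀ = (-14, 23, 15)
Requested component of w1: 23

23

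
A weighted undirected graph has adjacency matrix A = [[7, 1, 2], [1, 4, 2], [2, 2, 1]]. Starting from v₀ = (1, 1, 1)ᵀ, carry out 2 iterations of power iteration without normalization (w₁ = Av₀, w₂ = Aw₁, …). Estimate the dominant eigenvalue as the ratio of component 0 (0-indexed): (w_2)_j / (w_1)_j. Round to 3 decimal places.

w1 = Av₀ = (10, 7, 5)
w2 = Aw1 = (87, 48, 39)
Ratio at component: 87 / 10 = 8.700

8.700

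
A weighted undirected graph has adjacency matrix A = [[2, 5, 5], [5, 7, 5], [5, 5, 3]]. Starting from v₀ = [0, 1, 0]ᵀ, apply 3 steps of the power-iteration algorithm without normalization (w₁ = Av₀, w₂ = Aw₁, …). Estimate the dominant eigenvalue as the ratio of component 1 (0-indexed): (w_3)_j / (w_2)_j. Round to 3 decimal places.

14.323

w1 = Av₀ = (2·0 + 5·1 + 5·0; 5·0 + 7·1 + 5·0; 5·0 + 5·1 + 3·0) = (5, 7, 5)
w2 = Aw1 = (2·5 + 5·7 + 5·5; 5·5 + 7·7 + 5·5; 5·5 + 5·7 + 3·5) = (70, 99, 75)
w3 = Aw2 = (1010, 1418, 1070)
Ratio at component: 1418 / 99 = 14.323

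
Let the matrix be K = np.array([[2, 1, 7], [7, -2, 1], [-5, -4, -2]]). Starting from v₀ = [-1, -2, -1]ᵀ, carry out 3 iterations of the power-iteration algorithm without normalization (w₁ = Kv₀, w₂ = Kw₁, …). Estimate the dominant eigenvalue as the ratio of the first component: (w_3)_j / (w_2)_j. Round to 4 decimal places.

4.9494

w1 = Kv₀ = (-11, -4, 15)
w2 = Kw1 = (79, -54, 41)
w3 = Kw2 = (391, 702, -261)
Ratio at component: 391 / 79 = 4.9494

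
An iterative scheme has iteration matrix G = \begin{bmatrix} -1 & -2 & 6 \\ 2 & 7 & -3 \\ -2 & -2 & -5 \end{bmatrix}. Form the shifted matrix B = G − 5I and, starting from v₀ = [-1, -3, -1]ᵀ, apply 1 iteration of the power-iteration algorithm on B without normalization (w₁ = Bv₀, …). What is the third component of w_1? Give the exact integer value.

18

B = G − 5I has rows (-6, -2, 6); (2, 2, -3); (-2, -2, -10)
w1 = Bv₀ = ((-6)·(-1) + (-2)·(-3) + 6·(-1); 2·(-1) + 2·(-3) + (-3)·(-1); (-2)·(-1) + (-2)·(-3) + (-10)·(-1)) = (6, -5, 18)
Requested component of w1: 18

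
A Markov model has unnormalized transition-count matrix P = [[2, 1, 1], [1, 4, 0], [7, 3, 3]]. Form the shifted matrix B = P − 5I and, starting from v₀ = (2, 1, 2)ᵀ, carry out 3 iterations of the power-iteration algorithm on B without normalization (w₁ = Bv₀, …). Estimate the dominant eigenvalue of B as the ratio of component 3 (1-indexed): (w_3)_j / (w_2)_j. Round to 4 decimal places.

-5.3864

B = P − 5I has rows (-3, 1, 1); (1, -1, 0); (7, 3, -2)
w1 = Bv₀ = ((-3)·2 + 1·1 + 1·2; 1·2 + (-1)·1 + 0·2; 7·2 + 3·1 + (-2)·2) = (-3, 1, 13)
w2 = Bw1 = ((-3)·(-3) + 1·1 + 1·13; 1·(-3) + (-1)·1 + 0·13; 7·(-3) + 3·1 + (-2)·13) = (23, -4, -44)
w3 = Bw2 = (-117, 27, 237)
Ratio: 237/-44 = -5.3864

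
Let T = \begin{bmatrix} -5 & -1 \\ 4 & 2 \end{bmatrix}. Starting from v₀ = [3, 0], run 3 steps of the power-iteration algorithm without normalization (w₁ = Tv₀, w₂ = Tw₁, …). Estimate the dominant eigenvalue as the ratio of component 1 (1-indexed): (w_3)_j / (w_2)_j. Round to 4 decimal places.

λ ≈ -4.4286

w1 = Tv₀ = ((-5)·3 + (-1)·0; 4·3 + 2·0) = (-15, 12)
w2 = Tw1 = ((-5)·(-15) + (-1)·12; 4·(-15) + 2·12) = (63, -36)
w3 = Tw2 = (-279, 180)
Ratio at component: -279 / 63 = -4.4286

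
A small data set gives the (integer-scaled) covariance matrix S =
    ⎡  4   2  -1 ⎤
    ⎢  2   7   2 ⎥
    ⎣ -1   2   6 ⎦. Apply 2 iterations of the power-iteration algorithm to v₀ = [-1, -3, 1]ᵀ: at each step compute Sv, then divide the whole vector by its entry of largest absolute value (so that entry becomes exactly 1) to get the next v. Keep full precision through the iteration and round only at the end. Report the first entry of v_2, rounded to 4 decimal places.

Sv0 = (-11.00000, -21.00000, 1.00000); divide by -21.00000 → v1 = (0.52381, 1.00000, -0.04762)
Sv1 = (4.14286, 7.95238, 1.19048); divide by 7.95238 → v2 = (0.52096, 1.00000, 0.14970)
Requested entry of v2: -87/-167 = 0.5210

0.5210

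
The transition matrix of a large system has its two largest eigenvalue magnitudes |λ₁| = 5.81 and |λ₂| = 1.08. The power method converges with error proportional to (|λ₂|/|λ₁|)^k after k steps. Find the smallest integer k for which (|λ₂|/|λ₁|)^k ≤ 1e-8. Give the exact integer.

|λ₂/λ₁| = 1.08/5.81 = 0.18589
Need k ≥ ln(1e-8) / ln(0.18589) = -18.4207 / -1.6826 ≈ 10.948
Smallest integer k satisfying the bound: 11

11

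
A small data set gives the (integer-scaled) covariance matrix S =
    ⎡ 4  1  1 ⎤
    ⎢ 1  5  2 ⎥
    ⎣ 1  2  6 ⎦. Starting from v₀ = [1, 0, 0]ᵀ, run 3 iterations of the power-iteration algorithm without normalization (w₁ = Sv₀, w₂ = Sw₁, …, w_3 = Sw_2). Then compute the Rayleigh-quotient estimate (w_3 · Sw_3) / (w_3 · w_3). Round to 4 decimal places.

7.7983

w1 = Sv₀ = (4·1 + 1·0 + 1·0; 1·1 + 5·0 + 2·0; 1·1 + 2·0 + 6·0) = (4, 1, 1)
w2 = Sw1 = (4·4 + 1·1 + 1·1; 1·4 + 5·1 + 2·1; 1·4 + 2·1 + 6·1) = (18, 11, 12)
w3 = Sw2 = (95, 97, 112)
Sw3 = (589, 804, 961)
w3·Sw3 = 95·589 + 97·804 + 112·961 = 241575; w3·w3 = 95·95 + 97·97 + 112·112 = 30978
λ ≈ 241575/30978 = 7.7983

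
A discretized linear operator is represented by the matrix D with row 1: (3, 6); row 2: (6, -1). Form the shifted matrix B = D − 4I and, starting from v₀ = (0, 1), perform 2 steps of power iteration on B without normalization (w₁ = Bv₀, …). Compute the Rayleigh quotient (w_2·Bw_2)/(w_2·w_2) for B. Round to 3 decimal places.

-9.219

B = D − 4I has rows (-1, 6); (6, -5)
w1 = Bv₀ = (6, -5)
w2 = Bw1 = (-36, 61)
Bw2 = (402, -521)
w2·Bw2 = -46253; w2·w2 = 5017; μ ≈ -46253/5017 = -9.219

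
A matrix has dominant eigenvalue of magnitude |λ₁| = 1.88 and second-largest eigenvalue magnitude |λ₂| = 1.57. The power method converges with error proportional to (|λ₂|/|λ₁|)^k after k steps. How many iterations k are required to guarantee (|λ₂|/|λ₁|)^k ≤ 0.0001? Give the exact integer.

52

|λ₂/λ₁| = 1.57/1.88 = 0.83511
Need k ≥ ln(0.0001) / ln(0.83511) = -9.2103 / -0.1802 ≈ 51.113
Smallest integer k satisfying the bound: 52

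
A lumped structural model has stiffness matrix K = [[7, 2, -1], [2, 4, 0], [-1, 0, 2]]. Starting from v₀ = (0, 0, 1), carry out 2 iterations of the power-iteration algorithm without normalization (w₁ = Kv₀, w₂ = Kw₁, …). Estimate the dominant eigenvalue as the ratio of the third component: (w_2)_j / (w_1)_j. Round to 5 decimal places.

λ ≈ 2.50000

w1 = Kv₀ = (-1, 0, 2)
w2 = Kw1 = (-9, -2, 5)
Ratio at component: 5 / 2 = 2.50000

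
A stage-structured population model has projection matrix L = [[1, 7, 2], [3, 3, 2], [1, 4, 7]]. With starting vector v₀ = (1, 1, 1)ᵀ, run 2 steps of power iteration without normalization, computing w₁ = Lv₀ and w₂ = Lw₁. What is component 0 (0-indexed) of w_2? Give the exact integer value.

90

w1 = Lv₀ = (1·1 + 7·1 + 2·1; 3·1 + 3·1 + 2·1; 1·1 + 4·1 + 7·1) = (10, 8, 12)
w2 = Lw1 = (1·10 + 7·8 + 2·12; 3·10 + 3·8 + 2·12; 1·10 + 4·8 + 7·12) = (90, 78, 126)
The requested component of w2 is 90.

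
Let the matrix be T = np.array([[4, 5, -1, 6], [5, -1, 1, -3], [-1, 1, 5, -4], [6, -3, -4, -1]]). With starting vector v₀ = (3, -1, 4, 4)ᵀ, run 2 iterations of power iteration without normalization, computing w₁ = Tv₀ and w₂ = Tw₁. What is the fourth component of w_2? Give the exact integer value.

137

w1 = Tv₀ = (4·3 + 5·(-1) + (-1)·4 + 6·4; 5·3 + (-1)·(-1) + 1·4 + (-3)·4; (-1)·3 + 1·(-1) + 5·4 + (-4)·4; 6·3 + (-3)·(-1) + (-4)·4 + (-1)·4) = (27, 8, 0, 1)
w2 = Tw1 = (4·27 + 5·8 + (-1)·0 + 6·1; 5·27 + (-1)·8 + 1·0 + (-3)·1; (-1)·27 + 1·8 + 5·0 + (-4)·1; 6·27 + (-3)·8 + (-4)·0 + (-1)·1) = (154, 124, -23, 137)
The requested component of w2 is 137.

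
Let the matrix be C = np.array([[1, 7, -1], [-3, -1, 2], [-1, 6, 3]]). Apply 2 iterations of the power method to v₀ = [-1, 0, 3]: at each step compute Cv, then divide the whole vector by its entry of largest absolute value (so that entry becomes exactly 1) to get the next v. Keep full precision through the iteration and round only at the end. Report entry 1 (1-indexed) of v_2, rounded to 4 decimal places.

0.5568

Cv0 = (-4.00000, 9.00000, 10.00000); divide by 10.00000 → v1 = (-0.40000, 0.90000, 1.00000)
Cv1 = (4.90000, 2.30000, 8.80000); divide by 8.80000 → v2 = (0.55682, 0.26136, 1.00000)
Requested entry of v2: 49/88 = 0.5568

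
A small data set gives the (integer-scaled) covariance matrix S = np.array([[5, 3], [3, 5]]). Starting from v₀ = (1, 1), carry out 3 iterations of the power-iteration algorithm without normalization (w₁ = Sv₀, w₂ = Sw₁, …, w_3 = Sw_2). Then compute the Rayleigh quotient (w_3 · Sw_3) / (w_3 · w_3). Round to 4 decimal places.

λ ≈ 8.0000

w1 = Sv₀ = (5·1 + 3·1; 3·1 + 5·1) = (8, 8)
w2 = Sw1 = (5·8 + 3·8; 3·8 + 5·8) = (64, 64)
w3 = Sw2 = (512, 512)
Sw3 = (4096, 4096)
w3·Sw3 = 512·4096 + 512·4096 = 4194304; w3·w3 = 512·512 + 512·512 = 524288
λ ≈ 4194304/524288 = 8.0000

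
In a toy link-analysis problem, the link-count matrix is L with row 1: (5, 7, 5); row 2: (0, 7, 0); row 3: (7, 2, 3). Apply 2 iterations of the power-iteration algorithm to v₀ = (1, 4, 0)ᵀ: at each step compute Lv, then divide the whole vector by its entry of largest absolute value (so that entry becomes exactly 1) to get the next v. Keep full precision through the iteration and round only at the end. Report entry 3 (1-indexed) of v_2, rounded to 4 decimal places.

Lv0 = (33.00000, 28.00000, 15.00000); divide by 33.00000 → v1 = (1.00000, 0.84848, 0.45455)
Lv1 = (13.21212, 5.93939, 10.06061); divide by 13.21212 → v2 = (1.00000, 0.44954, 0.76147)
Requested entry of v2: 332/436 = 0.7615

0.7615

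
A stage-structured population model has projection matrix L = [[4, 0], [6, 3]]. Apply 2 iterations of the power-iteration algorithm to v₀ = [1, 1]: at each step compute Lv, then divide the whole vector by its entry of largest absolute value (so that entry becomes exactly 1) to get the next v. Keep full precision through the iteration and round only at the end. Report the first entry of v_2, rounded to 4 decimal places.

Lv0 = (4.00000, 9.00000); divide by 9.00000 → v1 = (0.44444, 1.00000)
Lv1 = (1.77778, 5.66667); divide by 5.66667 → v2 = (0.31373, 1.00000)
Requested entry of v2: 16/51 = 0.3137

0.3137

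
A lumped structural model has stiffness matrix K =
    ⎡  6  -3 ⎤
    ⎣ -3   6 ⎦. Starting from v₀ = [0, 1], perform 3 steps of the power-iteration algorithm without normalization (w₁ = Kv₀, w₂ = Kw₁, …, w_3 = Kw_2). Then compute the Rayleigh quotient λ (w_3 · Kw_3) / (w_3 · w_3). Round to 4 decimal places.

w1 = Kv₀ = (-3, 6)
w2 = Kw1 = (-36, 45)
w3 = Kw2 = (-351, 378)
Kw3 = (-3240, 3321)
w3·Kw3 = (-351)·(-3240) + 378·3321 = 2392578; w3·w3 = (-351)·(-351) + 378·378 = 266085
λ ≈ 2392578/266085 = 8.9918

λ ≈ 8.9918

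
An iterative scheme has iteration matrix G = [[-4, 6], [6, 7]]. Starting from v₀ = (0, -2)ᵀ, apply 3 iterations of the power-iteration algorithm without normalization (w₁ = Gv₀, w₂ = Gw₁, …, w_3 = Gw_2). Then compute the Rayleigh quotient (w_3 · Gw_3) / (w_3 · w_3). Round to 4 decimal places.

w1 = Gv₀ = ((-4)·0 + 6·(-2); 6·0 + 7·(-2)) = (-12, -14)
w2 = Gw1 = ((-4)·(-12) + 6·(-14); 6·(-12) + 7·(-14)) = (-36, -170)
w3 = Gw2 = (-876, -1406)
Gw3 = (-4932, -15098)
w3·Gw3 = (-876)·(-4932) + (-1406)·(-15098) = 25548220; w3·w3 = (-876)·(-876) + (-1406)·(-1406) = 2744212
λ ≈ 25548220/2744212 = 9.3099

λ ≈ 9.3099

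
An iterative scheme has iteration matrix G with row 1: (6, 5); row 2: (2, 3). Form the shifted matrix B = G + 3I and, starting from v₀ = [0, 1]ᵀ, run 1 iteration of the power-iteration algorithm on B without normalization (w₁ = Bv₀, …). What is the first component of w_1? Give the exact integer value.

B = G + 3I has rows (9, 5); (2, 6)
w1 = Bv₀ = (5, 6)
Requested component of w1: 5

5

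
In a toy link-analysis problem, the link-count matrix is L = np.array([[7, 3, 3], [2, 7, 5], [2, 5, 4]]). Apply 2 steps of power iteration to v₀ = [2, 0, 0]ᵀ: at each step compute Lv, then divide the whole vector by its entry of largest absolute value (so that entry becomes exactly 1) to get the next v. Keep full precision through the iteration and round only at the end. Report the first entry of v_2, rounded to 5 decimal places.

1.00000

Lv0 = (14.000000, 4.000000, 4.000000); divide by 14.000000 → v1 = (1.000000, 0.285714, 0.285714)
Lv1 = (8.714286, 5.428571, 4.571429); divide by 8.714286 → v2 = (1.000000, 0.622951, 0.524590)
Requested entry of v2: 122/122 = 1.00000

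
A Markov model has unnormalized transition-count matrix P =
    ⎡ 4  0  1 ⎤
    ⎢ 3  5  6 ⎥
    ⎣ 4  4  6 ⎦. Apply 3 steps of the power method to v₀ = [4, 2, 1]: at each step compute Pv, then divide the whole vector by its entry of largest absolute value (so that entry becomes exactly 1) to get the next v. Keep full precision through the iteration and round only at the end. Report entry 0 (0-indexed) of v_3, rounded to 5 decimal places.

Pv0 = (17.000000, 28.000000, 30.000000); divide by 30.000000 → v1 = (0.566667, 0.933333, 1.000000)
Pv1 = (3.266667, 12.366667, 12.000000); divide by 12.366667 → v2 = (0.264151, 1.000000, 0.970350)
Pv2 = (2.026954, 11.614555, 10.878706); divide by 11.614555 → v3 = (0.174518, 1.000000, 0.936644)
Requested entry of v3: 752/4309 = 0.17452

0.17452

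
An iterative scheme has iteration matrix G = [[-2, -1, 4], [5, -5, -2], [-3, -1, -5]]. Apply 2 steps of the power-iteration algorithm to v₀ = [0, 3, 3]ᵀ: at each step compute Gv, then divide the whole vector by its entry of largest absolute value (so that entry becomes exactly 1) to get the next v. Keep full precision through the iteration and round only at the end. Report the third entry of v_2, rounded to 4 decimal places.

0.4516

Gv0 = (9.00000, -21.00000, -18.00000); divide by -21.00000 → v1 = (-0.42857, 1.00000, 0.85714)
Gv1 = (3.28571, -8.85714, -4.00000); divide by -8.85714 → v2 = (-0.37097, 1.00000, 0.45161)
Requested entry of v2: 84/186 = 0.4516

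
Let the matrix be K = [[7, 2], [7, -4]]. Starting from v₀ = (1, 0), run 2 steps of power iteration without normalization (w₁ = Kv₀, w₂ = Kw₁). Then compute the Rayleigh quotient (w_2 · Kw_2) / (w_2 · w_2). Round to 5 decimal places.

8.60000

w1 = Kv₀ = (7·1 + 2·0; 7·1 + (-4)·0) = (7, 7)
w2 = Kw1 = (7·7 + 2·7; 7·7 + (-4)·7) = (63, 21)
Kw2 = (483, 357)
w2·Kw2 = 63·483 + 21·357 = 37926; w2·w2 = 63·63 + 21·21 = 4410
λ ≈ 37926/4410 = 8.60000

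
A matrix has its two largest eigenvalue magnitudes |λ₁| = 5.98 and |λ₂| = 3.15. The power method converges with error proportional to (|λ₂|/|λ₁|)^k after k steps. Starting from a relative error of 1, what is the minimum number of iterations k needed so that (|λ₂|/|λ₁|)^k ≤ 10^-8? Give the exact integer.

|λ₂/λ₁| = 3.15/5.98 = 0.52676
Need k ≥ ln(10^-8) / ln(0.52676) = -18.4207 / -0.6410 ≈ 28.737
Smallest integer k satisfying the bound: 29

29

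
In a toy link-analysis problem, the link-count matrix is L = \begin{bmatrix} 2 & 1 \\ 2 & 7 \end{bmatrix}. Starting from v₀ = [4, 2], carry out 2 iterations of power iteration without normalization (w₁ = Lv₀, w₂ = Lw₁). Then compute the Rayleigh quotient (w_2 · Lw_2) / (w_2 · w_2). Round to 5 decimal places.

7.40899

w1 = Lv₀ = (2·4 + 1·2; 2·4 + 7·2) = (10, 22)
w2 = Lw1 = (2·10 + 1·22; 2·10 + 7·22) = (42, 174)
Lw2 = (258, 1302)
w2·Lw2 = 42·258 + 174·1302 = 237384; w2·w2 = 42·42 + 174·174 = 32040
λ ≈ 237384/32040 = 7.40899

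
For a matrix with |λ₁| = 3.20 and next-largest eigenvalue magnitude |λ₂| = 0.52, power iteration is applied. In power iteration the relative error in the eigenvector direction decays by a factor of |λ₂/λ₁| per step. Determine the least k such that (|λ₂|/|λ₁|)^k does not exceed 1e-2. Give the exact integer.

|λ₂/λ₁| = 0.52/3.20 = 0.16250
Need k ≥ ln(1e-2) / ln(0.16250) = -4.6052 / -1.8171 ≈ 2.534
Smallest integer k satisfying the bound: 3

3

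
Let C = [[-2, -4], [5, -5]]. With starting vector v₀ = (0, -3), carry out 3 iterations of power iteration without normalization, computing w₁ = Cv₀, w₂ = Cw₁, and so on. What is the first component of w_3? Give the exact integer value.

w1 = Cv₀ = (12, 15)
w2 = Cw1 = (-84, -15)
w3 = Cw2 = (228, -345)
The requested component of w3 is 228.

228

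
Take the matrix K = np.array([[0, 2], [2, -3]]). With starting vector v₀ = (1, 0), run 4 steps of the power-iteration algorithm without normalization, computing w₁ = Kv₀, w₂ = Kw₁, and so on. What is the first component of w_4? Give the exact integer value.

52

w1 = Kv₀ = (0·1 + 2·0; 2·1 + (-3)·0) = (0, 2)
w2 = Kw1 = (0·0 + 2·2; 2·0 + (-3)·2) = (4, -6)
w3 = Kw2 = (-12, 26)
w4 = Kw3 = (52, -102)
The requested component of w4 is 52.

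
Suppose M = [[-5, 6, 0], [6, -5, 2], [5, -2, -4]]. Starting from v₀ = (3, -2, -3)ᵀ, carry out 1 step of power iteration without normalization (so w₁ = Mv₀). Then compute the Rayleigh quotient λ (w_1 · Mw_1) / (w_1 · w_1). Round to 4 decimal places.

λ ≈ -9.7617

w1 = Mv₀ = (-27, 22, 31)
Mw1 = (267, -210, -303)
w1·Mw1 = (-27)·267 + 22·(-210) + 31·(-303) = -21222; w1·w1 = (-27)·(-27) + 22·22 + 31·31 = 2174
λ ≈ -21222/2174 = -9.7617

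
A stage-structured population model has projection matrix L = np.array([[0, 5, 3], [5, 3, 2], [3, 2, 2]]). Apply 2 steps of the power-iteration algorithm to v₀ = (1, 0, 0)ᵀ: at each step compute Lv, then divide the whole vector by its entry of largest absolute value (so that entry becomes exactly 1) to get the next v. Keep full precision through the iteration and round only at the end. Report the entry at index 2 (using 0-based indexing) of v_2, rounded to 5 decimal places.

Lv0 = (0.000000, 5.000000, 3.000000); divide by 5.000000 → v1 = (0.000000, 1.000000, 0.600000)
Lv1 = (6.800000, 4.200000, 3.200000); divide by 6.800000 → v2 = (1.000000, 0.617647, 0.470588)
Requested entry of v2: 16/34 = 0.47059

0.47059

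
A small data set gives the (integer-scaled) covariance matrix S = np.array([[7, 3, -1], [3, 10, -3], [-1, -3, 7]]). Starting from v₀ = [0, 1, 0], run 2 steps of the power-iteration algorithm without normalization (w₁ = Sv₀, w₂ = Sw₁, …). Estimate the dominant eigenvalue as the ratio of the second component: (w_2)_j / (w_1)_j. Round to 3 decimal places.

λ ≈ 11.800

w1 = Sv₀ = (3, 10, -3)
w2 = Sw1 = (54, 118, -54)
Ratio at component: 118 / 10 = 11.800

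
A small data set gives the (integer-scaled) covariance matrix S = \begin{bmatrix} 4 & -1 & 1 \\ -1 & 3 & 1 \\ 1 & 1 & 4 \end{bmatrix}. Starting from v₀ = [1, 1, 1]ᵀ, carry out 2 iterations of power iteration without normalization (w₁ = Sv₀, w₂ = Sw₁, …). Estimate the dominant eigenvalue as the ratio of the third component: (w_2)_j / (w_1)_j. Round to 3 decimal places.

5.167

w1 = Sv₀ = (4·1 + (-1)·1 + 1·1; (-1)·1 + 3·1 + 1·1; 1·1 + 1·1 + 4·1) = (4, 3, 6)
w2 = Sw1 = (4·4 + (-1)·3 + 1·6; (-1)·4 + 3·3 + 1·6; 1·4 + 1·3 + 4·6) = (19, 11, 31)
Ratio at component: 31 / 6 = 5.167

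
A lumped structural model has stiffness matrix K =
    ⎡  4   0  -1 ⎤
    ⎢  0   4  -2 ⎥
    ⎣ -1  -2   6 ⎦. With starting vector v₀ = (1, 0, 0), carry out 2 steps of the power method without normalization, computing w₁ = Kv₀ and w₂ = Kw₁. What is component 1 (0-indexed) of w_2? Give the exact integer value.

2

w1 = Kv₀ = (4, 0, -1)
w2 = Kw1 = (17, 2, -10)
The requested component of w2 is 2.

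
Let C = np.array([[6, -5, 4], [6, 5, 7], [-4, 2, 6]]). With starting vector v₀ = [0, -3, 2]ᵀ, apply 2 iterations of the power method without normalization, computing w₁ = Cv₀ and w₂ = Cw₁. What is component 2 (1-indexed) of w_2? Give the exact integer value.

175

w1 = Cv₀ = (23, -1, 6)
w2 = Cw1 = (167, 175, -58)
The requested component of w2 is 175.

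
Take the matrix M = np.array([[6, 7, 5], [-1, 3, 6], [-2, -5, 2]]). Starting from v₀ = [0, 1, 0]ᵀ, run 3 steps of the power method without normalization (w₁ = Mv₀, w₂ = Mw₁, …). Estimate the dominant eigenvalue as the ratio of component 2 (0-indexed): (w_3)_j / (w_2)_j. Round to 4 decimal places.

0.3590

w1 = Mv₀ = (7, 3, -5)
w2 = Mw1 = (38, -28, -39)
w3 = Mw2 = (-163, -356, -14)
Ratio at component: -14 / -39 = 0.3590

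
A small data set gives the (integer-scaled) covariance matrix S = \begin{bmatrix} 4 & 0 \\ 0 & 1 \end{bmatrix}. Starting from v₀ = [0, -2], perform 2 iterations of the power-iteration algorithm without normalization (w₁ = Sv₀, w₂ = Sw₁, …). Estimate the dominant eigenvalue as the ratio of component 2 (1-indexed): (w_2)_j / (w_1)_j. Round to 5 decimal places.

1.00000

w1 = Sv₀ = (4·0 + 0·(-2); 0·0 + 1·(-2)) = (0, -2)
w2 = Sw1 = (4·0 + 0·(-2); 0·0 + 1·(-2)) = (0, -2)
Ratio at component: -2 / -2 = 1.00000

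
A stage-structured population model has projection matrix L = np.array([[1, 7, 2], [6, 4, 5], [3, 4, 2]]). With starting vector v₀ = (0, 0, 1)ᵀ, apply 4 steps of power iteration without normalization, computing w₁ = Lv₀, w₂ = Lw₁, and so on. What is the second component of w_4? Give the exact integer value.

6381

w1 = Lv₀ = (1·0 + 7·0 + 2·1; 6·0 + 4·0 + 5·1; 3·0 + 4·0 + 2·1) = (2, 5, 2)
w2 = Lw1 = (1·2 + 7·5 + 2·2; 6·2 + 4·5 + 5·2; 3·2 + 4·5 + 2·2) = (41, 42, 30)
w3 = Lw2 = (395, 564, 351)
w4 = Lw3 = (5045, 6381, 4143)
The requested component of w4 is 6381.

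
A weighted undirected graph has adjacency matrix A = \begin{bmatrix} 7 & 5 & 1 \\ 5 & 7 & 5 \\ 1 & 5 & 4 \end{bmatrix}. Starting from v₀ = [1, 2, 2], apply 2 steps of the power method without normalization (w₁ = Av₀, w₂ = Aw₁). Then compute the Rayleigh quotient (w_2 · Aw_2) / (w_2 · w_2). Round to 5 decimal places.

13.92794

w1 = Av₀ = (19, 29, 19)
w2 = Aw1 = (297, 393, 240)
Aw2 = (4284, 5436, 3222)
w2·Aw2 = 297·4284 + 393·5436 + 240·3222 = 4181976; w2·w2 = 297·297 + 393·393 + 240·240 = 300258
λ ≈ 4181976/300258 = 13.92794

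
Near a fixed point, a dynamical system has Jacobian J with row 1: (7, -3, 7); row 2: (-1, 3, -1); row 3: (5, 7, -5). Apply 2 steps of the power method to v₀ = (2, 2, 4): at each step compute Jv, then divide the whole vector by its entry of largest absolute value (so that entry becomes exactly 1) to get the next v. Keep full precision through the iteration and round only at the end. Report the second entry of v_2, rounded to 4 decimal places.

Jv0 = (36.00000, 0.00000, 4.00000); divide by 36.00000 → v1 = (1.00000, 0.00000, 0.11111)
Jv1 = (7.77778, -1.11111, 4.44444); divide by 7.77778 → v2 = (1.00000, -0.14286, 0.57143)
Requested entry of v2: -40/280 = -0.1429

-0.1429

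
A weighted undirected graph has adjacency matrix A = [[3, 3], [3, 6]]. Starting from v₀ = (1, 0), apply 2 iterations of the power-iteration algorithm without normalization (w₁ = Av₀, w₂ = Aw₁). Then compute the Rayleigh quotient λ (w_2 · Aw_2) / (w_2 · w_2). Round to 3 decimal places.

w1 = Av₀ = (3·1 + 3·0; 3·1 + 6·0) = (3, 3)
w2 = Aw1 = (3·3 + 3·3; 3·3 + 6·3) = (18, 27)
Aw2 = (135, 216)
w2·Aw2 = 18·135 + 27·216 = 8262; w2·w2 = 18·18 + 27·27 = 1053
λ ≈ 8262/1053 = 7.846

7.846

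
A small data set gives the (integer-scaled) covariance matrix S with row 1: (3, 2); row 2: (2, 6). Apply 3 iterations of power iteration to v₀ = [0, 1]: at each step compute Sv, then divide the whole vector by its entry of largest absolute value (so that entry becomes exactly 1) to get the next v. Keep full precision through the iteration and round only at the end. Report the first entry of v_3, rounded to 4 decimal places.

0.4855

Sv0 = (2.00000, 6.00000); divide by 6.00000 → v1 = (0.33333, 1.00000)
Sv1 = (3.00000, 6.66667); divide by 6.66667 → v2 = (0.45000, 1.00000)
Sv2 = (3.35000, 6.90000); divide by 6.90000 → v3 = (0.48551, 1.00000)
Requested entry of v3: 134/276 = 0.4855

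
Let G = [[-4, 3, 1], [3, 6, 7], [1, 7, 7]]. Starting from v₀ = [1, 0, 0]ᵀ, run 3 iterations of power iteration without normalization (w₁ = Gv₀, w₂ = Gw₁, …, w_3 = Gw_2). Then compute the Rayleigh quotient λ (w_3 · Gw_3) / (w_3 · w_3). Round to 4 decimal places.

w1 = Gv₀ = ((-4)·1 + 3·0 + 1·0; 3·1 + 6·0 + 7·0; 1·1 + 7·0 + 7·0) = (-4, 3, 1)
w2 = Gw1 = ((-4)·(-4) + 3·3 + 1·1; 3·(-4) + 6·3 + 7·1; 1·(-4) + 7·3 + 7·1) = (26, 13, 24)
w3 = Gw2 = (-41, 324, 285)
Gw3 = (1421, 3816, 4222)
w3·Gw3 = (-41)·1421 + 324·3816 + 285·4222 = 2381393; w3·w3 = (-41)·(-41) + 324·324 + 285·285 = 187882
λ ≈ 2381393/187882 = 12.6749

λ ≈ 12.6749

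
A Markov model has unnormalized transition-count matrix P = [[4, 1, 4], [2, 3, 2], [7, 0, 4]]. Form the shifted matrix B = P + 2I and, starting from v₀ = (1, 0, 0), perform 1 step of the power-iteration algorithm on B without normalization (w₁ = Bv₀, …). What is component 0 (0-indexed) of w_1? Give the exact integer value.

B = P + 2I has rows (6, 1, 4); (2, 5, 2); (7, 0, 6)
w1 = Bv₀ = (6, 2, 7)
Requested component of w1: 6

6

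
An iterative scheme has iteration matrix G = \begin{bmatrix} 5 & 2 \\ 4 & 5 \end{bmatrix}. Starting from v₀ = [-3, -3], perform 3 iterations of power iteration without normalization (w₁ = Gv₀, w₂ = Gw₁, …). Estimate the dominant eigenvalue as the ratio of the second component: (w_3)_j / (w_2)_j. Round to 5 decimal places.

λ ≈ 7.90411

w1 = Gv₀ = (-21, -27)
w2 = Gw1 = (-159, -219)
w3 = Gw2 = (-1233, -1731)
Ratio at component: -1731 / -219 = 7.90411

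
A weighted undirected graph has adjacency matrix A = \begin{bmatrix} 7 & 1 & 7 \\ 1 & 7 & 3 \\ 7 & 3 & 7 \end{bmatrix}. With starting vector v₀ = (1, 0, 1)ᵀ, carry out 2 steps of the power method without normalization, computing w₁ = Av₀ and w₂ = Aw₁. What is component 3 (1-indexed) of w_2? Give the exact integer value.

208

w1 = Av₀ = (7·1 + 1·0 + 7·1; 1·1 + 7·0 + 3·1; 7·1 + 3·0 + 7·1) = (14, 4, 14)
w2 = Aw1 = (7·14 + 1·4 + 7·14; 1·14 + 7·4 + 3·14; 7·14 + 3·4 + 7·14) = (200, 84, 208)
The requested component of w2 is 208.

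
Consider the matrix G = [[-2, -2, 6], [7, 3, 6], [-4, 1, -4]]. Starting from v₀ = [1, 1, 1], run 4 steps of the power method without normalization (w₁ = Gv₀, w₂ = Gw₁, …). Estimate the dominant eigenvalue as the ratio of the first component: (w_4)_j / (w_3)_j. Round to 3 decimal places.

w1 = Gv₀ = ((-2)·1 + (-2)·1 + 6·1; 7·1 + 3·1 + 6·1; (-4)·1 + 1·1 + (-4)·1) = (2, 16, -7)
w2 = Gw1 = ((-2)·2 + (-2)·16 + 6·(-7); 7·2 + 3·16 + 6·(-7); (-4)·2 + 1·16 + (-4)·(-7)) = (-78, 20, 36)
w3 = Gw2 = (332, -270, 188)
w4 = Gw3 = (1004, 2642, -2350)
Ratio at component: 1004 / 332 = 3.024

3.024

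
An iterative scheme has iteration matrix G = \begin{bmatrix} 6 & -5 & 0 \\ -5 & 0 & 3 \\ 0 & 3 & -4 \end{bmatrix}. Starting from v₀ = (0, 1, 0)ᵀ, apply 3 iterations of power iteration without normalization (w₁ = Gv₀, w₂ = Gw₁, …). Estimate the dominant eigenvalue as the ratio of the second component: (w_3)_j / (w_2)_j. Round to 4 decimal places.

λ ≈ 3.3529

w1 = Gv₀ = (6·0 + (-5)·1 + 0·0; (-5)·0 + 0·1 + 3·0; 0·0 + 3·1 + (-4)·0) = (-5, 0, 3)
w2 = Gw1 = (6·(-5) + (-5)·0 + 0·3; (-5)·(-5) + 0·0 + 3·3; 0·(-5) + 3·0 + (-4)·3) = (-30, 34, -12)
w3 = Gw2 = (-350, 114, 150)
Ratio at component: 114 / 34 = 3.3529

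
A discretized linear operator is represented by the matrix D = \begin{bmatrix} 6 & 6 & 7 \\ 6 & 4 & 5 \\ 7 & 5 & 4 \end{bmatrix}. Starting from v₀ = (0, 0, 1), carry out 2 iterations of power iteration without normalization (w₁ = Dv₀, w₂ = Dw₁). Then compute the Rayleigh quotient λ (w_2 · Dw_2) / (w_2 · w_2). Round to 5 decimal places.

w1 = Dv₀ = (7, 5, 4)
w2 = Dw1 = (100, 82, 90)
Dw2 = (1722, 1378, 1470)
w2·Dw2 = 100·1722 + 82·1378 + 90·1470 = 417496; w2·w2 = 100·100 + 82·82 + 90·90 = 24824
λ ≈ 417496/24824 = 16.81824

λ ≈ 16.81824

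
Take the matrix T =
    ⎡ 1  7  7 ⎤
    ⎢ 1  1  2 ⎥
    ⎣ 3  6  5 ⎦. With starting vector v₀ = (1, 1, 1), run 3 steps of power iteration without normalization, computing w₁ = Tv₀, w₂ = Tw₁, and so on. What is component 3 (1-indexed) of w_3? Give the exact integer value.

w1 = Tv₀ = (1·1 + 7·1 + 7·1; 1·1 + 1·1 + 2·1; 3·1 + 6·1 + 5·1) = (15, 4, 14)
w2 = Tw1 = (1·15 + 7·4 + 7·14; 1·15 + 1·4 + 2·14; 3·15 + 6·4 + 5·14) = (141, 47, 139)
w3 = Tw2 = (1443, 466, 1400)
The requested component of w3 is 1400.

1400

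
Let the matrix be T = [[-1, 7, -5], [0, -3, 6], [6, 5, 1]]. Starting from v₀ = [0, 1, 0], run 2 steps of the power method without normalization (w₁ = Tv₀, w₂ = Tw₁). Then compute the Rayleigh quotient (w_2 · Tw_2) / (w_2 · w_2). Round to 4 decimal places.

w1 = Tv₀ = ((-1)·0 + 7·1 + (-5)·0; 0·0 + (-3)·1 + 6·0; 6·0 + 5·1 + 1·0) = (7, -3, 5)
w2 = Tw1 = ((-1)·7 + 7·(-3) + (-5)·5; 0·7 + (-3)·(-3) + 6·5; 6·7 + 5·(-3) + 1·5) = (-53, 39, 32)
Tw2 = (166, 75, -91)
w2·Tw2 = (-53)·166 + 39·75 + 32·(-91) = -8785; w2·w2 = (-53)·(-53) + 39·39 + 32·32 = 5354
λ ≈ -8785/5354 = -1.6408

-1.6408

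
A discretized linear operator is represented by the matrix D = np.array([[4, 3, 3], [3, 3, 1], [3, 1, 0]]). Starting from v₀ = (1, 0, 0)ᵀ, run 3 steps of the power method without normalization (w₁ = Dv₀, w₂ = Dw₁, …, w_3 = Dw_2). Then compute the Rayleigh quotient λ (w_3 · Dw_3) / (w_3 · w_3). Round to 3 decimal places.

w1 = Dv₀ = (4, 3, 3)
w2 = Dw1 = (34, 24, 15)
w3 = Dw2 = (253, 189, 126)
Dw3 = (1957, 1452, 948)
w3·Dw3 = 253·1957 + 189·1452 + 126·948 = 888997; w3·w3 = 253·253 + 189·189 + 126·126 = 115606
λ ≈ 888997/115606 = 7.690

λ ≈ 7.690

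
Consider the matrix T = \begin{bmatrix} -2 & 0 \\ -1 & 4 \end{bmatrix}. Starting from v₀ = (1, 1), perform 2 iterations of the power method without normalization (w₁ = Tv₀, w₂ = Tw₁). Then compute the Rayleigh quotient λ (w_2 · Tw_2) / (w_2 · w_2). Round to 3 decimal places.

w1 = Tv₀ = (-2, 3)
w2 = Tw1 = (4, 14)
Tw2 = (-8, 52)
w2·Tw2 = 4·(-8) + 14·52 = 696; w2·w2 = 4·4 + 14·14 = 212
λ ≈ 696/212 = 3.283

3.283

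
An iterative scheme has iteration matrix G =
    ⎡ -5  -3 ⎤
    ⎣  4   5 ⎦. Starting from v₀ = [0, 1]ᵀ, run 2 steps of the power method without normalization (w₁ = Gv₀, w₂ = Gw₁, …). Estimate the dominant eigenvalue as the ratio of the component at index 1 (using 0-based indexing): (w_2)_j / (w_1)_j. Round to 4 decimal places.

2.6000

w1 = Gv₀ = ((-5)·0 + (-3)·1; 4·0 + 5·1) = (-3, 5)
w2 = Gw1 = ((-5)·(-3) + (-3)·5; 4·(-3) + 5·5) = (0, 13)
Ratio at component: 13 / 5 = 2.6000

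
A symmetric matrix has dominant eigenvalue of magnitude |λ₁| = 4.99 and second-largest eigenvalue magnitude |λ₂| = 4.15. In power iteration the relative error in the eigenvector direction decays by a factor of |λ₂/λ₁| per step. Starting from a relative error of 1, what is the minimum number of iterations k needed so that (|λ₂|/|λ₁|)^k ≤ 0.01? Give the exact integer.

25

|λ₂/λ₁| = 4.15/4.99 = 0.83166
Need k ≥ ln(0.01) / ln(0.83166) = -4.6052 / -0.1843 ≈ 24.984
Smallest integer k satisfying the bound: 25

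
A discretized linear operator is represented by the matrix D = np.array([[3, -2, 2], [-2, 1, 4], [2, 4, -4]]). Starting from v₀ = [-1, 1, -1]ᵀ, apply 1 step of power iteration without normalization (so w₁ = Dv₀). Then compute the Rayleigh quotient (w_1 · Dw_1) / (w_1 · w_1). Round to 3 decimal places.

-2.791

w1 = Dv₀ = (3·(-1) + (-2)·1 + 2·(-1); (-2)·(-1) + 1·1 + 4·(-1); 2·(-1) + 4·1 + (-4)·(-1)) = (-7, -1, 6)
Dw1 = (-7, 37, -42)
w1·Dw1 = (-7)·(-7) + (-1)·37 + 6·(-42) = -240; w1·w1 = (-7)·(-7) + (-1)·(-1) + 6·6 = 86
λ ≈ -240/86 = -2.791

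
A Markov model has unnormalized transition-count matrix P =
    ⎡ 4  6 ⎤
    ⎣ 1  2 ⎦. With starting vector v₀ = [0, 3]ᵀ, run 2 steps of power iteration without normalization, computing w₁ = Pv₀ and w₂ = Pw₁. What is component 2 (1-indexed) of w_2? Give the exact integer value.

30

w1 = Pv₀ = (18, 6)
w2 = Pw1 = (108, 30)
The requested component of w2 is 30.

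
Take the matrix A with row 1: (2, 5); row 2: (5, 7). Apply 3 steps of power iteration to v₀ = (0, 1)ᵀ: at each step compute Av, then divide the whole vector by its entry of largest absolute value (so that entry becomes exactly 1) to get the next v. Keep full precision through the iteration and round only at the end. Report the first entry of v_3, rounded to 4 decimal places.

0.6191

Av0 = (5.00000, 7.00000); divide by 7.00000 → v1 = (0.71429, 1.00000)
Av1 = (6.42857, 10.57143); divide by 10.57143 → v2 = (0.60811, 1.00000)
Av2 = (6.21622, 10.04054); divide by 10.04054 → v3 = (0.61911, 1.00000)
Requested entry of v3: 460/743 = 0.6191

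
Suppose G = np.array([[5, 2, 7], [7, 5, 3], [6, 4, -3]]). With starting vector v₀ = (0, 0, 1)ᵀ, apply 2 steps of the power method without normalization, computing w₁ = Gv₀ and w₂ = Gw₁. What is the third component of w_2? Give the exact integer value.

63

w1 = Gv₀ = (7, 3, -3)
w2 = Gw1 = (20, 55, 63)
The requested component of w2 is 63.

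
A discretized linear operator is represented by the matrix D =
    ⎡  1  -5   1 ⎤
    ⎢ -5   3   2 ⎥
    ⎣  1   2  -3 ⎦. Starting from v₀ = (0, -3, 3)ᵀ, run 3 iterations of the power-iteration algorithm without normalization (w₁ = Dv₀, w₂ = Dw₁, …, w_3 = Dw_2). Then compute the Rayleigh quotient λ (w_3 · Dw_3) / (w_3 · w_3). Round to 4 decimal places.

3.6937

w1 = Dv₀ = (18, -3, -15)
w2 = Dw1 = (18, -129, 57)
w3 = Dw2 = (720, -363, -411)
Dw3 = (2124, -5511, 1227)
w3·Dw3 = 720·2124 + (-363)·(-5511) + (-411)·1227 = 3025476; w3·w3 = 720·720 + (-363)·(-363) + (-411)·(-411) = 819090
λ ≈ 3025476/819090 = 3.6937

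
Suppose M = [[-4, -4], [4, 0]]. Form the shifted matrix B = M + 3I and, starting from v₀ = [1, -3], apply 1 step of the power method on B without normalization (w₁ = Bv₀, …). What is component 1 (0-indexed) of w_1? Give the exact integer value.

-5

B = M + 3I has rows (-1, -4); (4, 3)
w1 = Bv₀ = ((-1)·1 + (-4)·(-3); 4·1 + 3·(-3)) = (11, -5)
Requested component of w1: -5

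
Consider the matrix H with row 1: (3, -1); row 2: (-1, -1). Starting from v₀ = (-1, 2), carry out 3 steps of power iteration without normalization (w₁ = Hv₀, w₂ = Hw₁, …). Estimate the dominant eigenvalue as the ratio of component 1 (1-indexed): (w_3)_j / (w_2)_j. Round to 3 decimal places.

λ ≈ 3.429

w1 = Hv₀ = (-5, -1)
w2 = Hw1 = (-14, 6)
w3 = Hw2 = (-48, 8)
Ratio at component: -48 / -14 = 3.429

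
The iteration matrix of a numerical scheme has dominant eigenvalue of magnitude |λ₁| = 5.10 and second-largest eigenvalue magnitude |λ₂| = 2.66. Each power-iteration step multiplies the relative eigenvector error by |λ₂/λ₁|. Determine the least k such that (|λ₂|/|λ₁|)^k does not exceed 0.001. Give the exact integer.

11

|λ₂/λ₁| = 2.66/5.10 = 0.52157
Need k ≥ ln(0.001) / ln(0.52157) = -6.9078 / -0.6509 ≈ 10.612
Smallest integer k satisfying the bound: 11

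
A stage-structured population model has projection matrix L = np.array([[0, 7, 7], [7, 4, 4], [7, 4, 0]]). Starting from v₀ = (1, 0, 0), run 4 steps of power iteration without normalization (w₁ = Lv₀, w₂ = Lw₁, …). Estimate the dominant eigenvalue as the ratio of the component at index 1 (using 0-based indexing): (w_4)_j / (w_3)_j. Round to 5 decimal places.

w1 = Lv₀ = (0·1 + 7·0 + 7·0; 7·1 + 4·0 + 4·0; 7·1 + 4·0 + 0·0) = (0, 7, 7)
w2 = Lw1 = (0·0 + 7·7 + 7·7; 7·0 + 4·7 + 4·7; 7·0 + 4·7 + 0·7) = (98, 56, 28)
w3 = Lw2 = (588, 1022, 910)
w4 = Lw3 = (13524, 11844, 8204)
Ratio at component: 11844 / 1022 = 11.58904

11.58904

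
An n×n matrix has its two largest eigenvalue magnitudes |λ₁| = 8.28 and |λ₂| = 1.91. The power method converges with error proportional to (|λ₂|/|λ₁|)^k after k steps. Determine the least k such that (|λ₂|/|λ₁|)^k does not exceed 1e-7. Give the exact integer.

11

|λ₂/λ₁| = 1.91/8.28 = 0.23068
Need k ≥ ln(1e-7) / ln(0.23068) = -16.1181 / -1.4667 ≈ 10.989
Smallest integer k satisfying the bound: 11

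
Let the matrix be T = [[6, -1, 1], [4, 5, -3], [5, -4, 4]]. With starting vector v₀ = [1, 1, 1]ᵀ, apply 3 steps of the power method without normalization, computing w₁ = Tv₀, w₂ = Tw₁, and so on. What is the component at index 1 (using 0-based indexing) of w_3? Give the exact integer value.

257

w1 = Tv₀ = (6·1 + (-1)·1 + 1·1; 4·1 + 5·1 + (-3)·1; 5·1 + (-4)·1 + 4·1) = (6, 6, 5)
w2 = Tw1 = (6·6 + (-1)·6 + 1·5; 4·6 + 5·6 + (-3)·5; 5·6 + (-4)·6 + 4·5) = (35, 39, 26)
w3 = Tw2 = (197, 257, 123)
The requested component of w3 is 257.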